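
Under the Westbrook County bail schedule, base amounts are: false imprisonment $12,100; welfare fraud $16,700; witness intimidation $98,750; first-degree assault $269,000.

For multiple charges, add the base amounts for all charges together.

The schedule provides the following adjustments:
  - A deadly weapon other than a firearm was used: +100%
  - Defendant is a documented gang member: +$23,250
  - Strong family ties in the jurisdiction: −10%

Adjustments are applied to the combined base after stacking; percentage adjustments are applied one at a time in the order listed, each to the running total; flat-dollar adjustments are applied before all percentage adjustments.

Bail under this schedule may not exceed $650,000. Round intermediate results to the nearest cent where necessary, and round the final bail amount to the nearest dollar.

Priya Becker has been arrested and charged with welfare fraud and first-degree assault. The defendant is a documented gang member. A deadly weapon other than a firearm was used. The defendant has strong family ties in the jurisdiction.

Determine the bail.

Base amounts from the schedule: welfare fraud $16,700; first-degree assault $269,000.
Stacking rule: sum of all bases. $16,700 + $269,000 = $285,700.
Defendant is a documented gang member (+$23,250 flat): $285,700 + $23,250 = $308,950.
A deadly weapon other than a firearm was used (+100%): $308,950 × 2 = $617,900.
Strong family ties in the jurisdiction (−10%): $617,900 × 0.9 = $556,110.
$556,110 is within the $650,000 maximum.

$556,110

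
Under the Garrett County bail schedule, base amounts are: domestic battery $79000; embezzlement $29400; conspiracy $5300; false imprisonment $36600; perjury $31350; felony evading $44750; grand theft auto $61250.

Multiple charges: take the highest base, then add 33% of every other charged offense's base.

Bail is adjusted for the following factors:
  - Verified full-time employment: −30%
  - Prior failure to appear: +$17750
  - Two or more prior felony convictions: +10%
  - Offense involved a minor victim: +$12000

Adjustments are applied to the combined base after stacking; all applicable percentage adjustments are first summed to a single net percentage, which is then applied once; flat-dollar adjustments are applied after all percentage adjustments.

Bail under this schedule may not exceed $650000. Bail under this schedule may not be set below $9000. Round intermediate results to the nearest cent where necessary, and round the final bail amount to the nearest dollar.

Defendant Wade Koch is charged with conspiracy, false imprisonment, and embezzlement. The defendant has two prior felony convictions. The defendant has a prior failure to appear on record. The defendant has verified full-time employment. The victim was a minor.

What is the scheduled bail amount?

Base amounts from the schedule: conspiracy $5300; false imprisonment $36600; embezzlement $29400.
Stacking rule: highest base plus 33% of each additional charge. Highest is false imprisonment at $36600. Additional: $5300 × 33% = $1749; $29400 × 33% = $9702. Combined base = $36600 + $11451 = $48051.
Net percentage adjustment: −30% +10% = −20%. $48051 × 0.8 = $38440.80.
Prior failure to appear (+$17750 flat): $38440.80 + $17750 = $56190.80.
Offense involved a minor victim (+$12000 flat): $56190.80 + $12000 = $68190.80.
$68190.80 is within the $650000 maximum.
$68190.80 is at or above the $9000 minimum.
Rounded to the nearest dollar: $68191.

$68191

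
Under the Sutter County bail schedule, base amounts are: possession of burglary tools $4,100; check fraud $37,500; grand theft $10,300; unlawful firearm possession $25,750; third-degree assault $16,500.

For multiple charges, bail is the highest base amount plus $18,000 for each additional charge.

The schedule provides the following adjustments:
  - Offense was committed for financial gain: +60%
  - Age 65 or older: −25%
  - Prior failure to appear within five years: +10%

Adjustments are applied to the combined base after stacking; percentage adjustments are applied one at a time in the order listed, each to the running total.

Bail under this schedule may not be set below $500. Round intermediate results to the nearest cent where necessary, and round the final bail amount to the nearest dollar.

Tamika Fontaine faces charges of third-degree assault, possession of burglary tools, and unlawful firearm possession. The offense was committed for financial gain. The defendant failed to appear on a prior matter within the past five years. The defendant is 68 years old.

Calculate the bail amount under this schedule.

Base amounts from the schedule: third-degree assault $16,500; possession of burglary tools $4,100; unlawful firearm possession $25,750.
Stacking rule: highest base plus $18,000 per additional charge. Highest is unlawful firearm possession at $25,750; 2 additional charges → +$36,000. Combined base = $61,750.
Offense was committed for financial gain (+60%): $61,750 × 1.6 = $98,800.
Age 65 or older (−25%): $98,800 × 0.75 = $74,100.
Prior failure to appear within five years (+10%): $74,100 × 1.1 = $81,510.
$81,510 is at or above the $500 minimum.

$81,510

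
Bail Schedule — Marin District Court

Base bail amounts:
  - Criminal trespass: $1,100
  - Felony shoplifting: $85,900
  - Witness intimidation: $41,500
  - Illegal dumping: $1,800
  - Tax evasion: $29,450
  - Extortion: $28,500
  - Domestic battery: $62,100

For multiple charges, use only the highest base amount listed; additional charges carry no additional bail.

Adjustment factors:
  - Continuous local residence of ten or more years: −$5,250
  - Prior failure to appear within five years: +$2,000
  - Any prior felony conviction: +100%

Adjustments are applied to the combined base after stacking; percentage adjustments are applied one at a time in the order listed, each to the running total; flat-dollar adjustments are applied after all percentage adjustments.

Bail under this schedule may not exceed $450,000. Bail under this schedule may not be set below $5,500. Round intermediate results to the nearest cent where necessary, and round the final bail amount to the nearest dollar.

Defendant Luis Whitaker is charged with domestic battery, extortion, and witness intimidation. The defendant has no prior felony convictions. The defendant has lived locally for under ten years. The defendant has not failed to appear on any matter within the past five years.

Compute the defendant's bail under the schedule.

Base amounts from the schedule: domestic battery $62,100; extortion $28,500; witness intimidation $41,500.
Stacking rule: use the highest base only. Highest is domestic battery at $62,100. Combined base = $62,100.
No adjustment factors apply to this defendant.
$62,100 is within the $450,000 maximum.
$62,100 is at or above the $5,500 minimum.

$62,100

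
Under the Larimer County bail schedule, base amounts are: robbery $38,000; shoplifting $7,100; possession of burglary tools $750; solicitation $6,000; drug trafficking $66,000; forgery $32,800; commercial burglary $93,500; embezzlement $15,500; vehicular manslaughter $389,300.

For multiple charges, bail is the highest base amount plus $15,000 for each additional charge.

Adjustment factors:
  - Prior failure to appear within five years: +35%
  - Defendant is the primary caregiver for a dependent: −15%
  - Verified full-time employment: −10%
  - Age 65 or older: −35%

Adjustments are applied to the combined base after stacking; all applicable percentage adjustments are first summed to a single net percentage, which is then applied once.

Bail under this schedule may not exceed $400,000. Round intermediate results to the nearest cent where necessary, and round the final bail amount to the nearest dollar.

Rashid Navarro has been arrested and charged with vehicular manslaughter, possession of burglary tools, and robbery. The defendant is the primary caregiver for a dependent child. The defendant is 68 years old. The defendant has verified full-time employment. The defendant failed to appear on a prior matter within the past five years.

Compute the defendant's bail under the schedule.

Base amounts from the schedule: vehicular manslaughter $389,300; possession of burglary tools $750; robbery $38,000.
Stacking rule: highest base plus $15,000 per additional charge. Highest is vehicular manslaughter at $389,300; 2 additional charges → +$30,000. Combined base = $419,300.
Net percentage adjustment: +35% −15% −10% −35% = −25%. $419,300 × 0.75 = $314,475.
$314,475 is within the $400,000 maximum.

$314,475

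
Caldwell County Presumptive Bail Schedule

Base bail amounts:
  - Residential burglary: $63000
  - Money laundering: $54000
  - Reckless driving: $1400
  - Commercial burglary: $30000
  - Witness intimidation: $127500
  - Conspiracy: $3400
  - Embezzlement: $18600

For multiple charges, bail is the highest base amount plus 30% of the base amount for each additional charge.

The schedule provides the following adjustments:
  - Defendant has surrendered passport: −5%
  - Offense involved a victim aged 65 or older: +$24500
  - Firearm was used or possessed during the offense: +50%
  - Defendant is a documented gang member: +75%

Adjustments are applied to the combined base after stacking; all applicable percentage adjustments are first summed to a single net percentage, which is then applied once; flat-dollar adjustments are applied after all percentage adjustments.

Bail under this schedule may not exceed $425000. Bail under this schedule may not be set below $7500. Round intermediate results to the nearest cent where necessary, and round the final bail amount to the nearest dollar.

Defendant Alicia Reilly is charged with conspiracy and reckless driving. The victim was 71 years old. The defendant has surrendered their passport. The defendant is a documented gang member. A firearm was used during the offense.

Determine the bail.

Base amounts from the schedule: conspiracy $3400; reckless driving $1400.
Stacking rule: highest base plus 30% of each additional charge. Highest is conspiracy at $3400. Additional: $1400 × 30% = $420. Combined base = $3400 + $420 = $3820.
Net percentage adjustment: −5% +50% +75% = +120%. $3820 × 2.2 = $8404.
Offense involved a victim aged 65 or older (+$24500 flat): $8404 + $24500 = $32904.
$32904 is within the $425000 maximum.
$32904 is at or above the $7500 minimum.

$32904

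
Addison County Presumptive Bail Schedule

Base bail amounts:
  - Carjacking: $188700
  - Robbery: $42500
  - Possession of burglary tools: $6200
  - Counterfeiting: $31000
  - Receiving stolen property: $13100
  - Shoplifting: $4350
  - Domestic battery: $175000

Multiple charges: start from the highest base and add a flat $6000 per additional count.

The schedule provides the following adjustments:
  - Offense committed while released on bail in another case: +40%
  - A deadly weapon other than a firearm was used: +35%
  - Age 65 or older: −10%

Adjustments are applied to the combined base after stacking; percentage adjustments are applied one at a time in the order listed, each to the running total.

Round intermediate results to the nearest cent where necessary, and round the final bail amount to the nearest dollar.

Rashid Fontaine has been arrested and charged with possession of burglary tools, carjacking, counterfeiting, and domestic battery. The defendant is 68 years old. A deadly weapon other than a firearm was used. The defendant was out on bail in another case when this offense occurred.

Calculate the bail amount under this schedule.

Base amounts from the schedule: possession of burglary tools $6200; carjacking $188700; counterfeiting $31000; domestic battery $175000.
Stacking rule: highest base plus $6000 per additional charge. Highest is carjacking at $188700; 3 additional charges → +$18000. Combined base = $206700.
Offense committed while released on bail in another case (+40%): $206700 × 1.4 = $289380.
A deadly weapon other than a firearm was used (+35%): $289380 × 1.35 = $390663.
Age 65 or older (−10%): $390663 × 0.9 = $351596.70.
Rounded to the nearest dollar: $351597.

$351597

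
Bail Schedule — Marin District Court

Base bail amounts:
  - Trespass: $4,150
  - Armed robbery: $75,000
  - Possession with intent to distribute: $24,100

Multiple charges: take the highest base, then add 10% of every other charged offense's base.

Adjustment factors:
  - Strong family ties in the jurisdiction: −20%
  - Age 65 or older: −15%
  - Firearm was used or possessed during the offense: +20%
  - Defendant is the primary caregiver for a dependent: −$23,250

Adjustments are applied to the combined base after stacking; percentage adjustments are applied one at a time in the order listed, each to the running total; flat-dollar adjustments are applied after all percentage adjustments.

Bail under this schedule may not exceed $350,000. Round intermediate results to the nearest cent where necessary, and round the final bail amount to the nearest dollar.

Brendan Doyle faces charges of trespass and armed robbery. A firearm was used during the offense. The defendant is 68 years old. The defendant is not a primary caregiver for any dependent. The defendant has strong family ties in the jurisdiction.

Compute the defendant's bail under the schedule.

Base amounts from the schedule: trespass $4,150; armed robbery $75,000.
Stacking rule: highest base plus 10% of each additional charge. Highest is armed robbery at $75,000. Additional: $4,150 × 10% = $415. Combined base = $75,000 + $415 = $75,415.
Strong family ties in the jurisdiction (−20%): $75,415 × 0.8 = $60,332.
Age 65 or older (−15%): $60,332 × 0.85 = $51,282.20.
Firearm was used or possessed during the offense (+20%): $51,282.20 × 1.2 = $61,538.64.
$61,538.64 is within the $350,000 maximum.
Rounded to the nearest dollar: $61,539.

$61,539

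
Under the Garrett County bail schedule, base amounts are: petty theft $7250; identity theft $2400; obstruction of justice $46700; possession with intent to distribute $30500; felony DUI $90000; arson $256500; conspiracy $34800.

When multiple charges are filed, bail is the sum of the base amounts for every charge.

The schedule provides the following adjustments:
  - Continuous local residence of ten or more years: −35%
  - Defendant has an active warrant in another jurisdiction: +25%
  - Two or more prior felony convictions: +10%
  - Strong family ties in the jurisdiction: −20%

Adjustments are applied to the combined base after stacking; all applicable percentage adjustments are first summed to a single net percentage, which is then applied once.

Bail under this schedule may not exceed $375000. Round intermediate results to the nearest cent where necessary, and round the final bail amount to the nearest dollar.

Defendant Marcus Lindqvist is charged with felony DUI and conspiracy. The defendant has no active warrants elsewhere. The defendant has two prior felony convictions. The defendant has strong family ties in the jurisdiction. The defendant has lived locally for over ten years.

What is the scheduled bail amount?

$68640

Base amounts from the schedule: felony DUI $90000; conspiracy $34800.
Stacking rule: sum of all bases. $90000 + $34800 = $124800.
Net percentage adjustment: −35% +10% −20% = −45%. $124800 × 0.55 = $68640.
$68640 is within the $375000 maximum.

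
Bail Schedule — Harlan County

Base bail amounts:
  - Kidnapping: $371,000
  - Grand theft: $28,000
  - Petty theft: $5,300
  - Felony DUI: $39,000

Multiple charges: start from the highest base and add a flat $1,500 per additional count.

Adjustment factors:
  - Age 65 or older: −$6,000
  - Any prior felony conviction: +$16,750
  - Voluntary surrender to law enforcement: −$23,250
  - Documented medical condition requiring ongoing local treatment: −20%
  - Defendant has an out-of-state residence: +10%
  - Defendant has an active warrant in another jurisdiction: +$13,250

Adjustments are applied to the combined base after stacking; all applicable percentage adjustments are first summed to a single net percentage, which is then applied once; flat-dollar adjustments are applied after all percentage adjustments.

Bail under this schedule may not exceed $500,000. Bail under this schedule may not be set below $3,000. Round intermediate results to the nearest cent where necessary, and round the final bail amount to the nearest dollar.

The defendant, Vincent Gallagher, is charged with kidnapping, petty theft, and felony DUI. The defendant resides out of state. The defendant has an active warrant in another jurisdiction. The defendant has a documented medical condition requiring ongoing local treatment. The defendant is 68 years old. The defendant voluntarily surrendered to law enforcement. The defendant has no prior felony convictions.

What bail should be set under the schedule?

$320,600

Base amounts from the schedule: kidnapping $371,000; petty theft $5,300; felony DUI $39,000.
Stacking rule: highest base plus $1,500 per additional charge. Highest is kidnapping at $371,000; 2 additional charges → +$3,000. Combined base = $374,000.
Net percentage adjustment: −20% +10% = −10%. $374,000 × 0.9 = $336,600.
Age 65 or older (−$6,000 flat): $336,600 − $6,000 = $330,600.
Voluntary surrender to law enforcement (−$23,250 flat): $330,600 − $23,250 = $307,350.
Defendant has an active warrant in another jurisdiction (+$13,250 flat): $307,350 + $13,250 = $320,600.
$320,600 is within the $500,000 maximum.
$320,600 is at or above the $3,000 minimum.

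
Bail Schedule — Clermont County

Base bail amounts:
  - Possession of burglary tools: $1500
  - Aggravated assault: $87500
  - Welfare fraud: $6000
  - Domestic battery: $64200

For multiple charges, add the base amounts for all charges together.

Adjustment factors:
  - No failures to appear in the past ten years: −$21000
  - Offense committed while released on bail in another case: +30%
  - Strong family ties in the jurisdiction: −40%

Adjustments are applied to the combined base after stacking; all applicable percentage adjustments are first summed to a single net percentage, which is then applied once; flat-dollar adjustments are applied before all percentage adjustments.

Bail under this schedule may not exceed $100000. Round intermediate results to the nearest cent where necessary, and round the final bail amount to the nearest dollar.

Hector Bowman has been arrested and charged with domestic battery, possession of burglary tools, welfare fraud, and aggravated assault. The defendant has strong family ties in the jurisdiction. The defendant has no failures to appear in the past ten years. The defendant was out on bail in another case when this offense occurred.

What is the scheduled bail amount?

Base amounts from the schedule: domestic battery $64200; possession of burglary tools $1500; welfare fraud $6000; aggravated assault $87500.
Stacking rule: sum of all bases. $64200 + $1500 + $6000 + $87500 = $159200.
No failures to appear in the past ten years (−$21000 flat): $159200 − $21000 = $138200.
Net percentage adjustment: +30% −40% = −10%. $138200 × 0.9 = $124380.
Result $124380 exceeds the maximum of $100000; bail is capped at $100000.

$100000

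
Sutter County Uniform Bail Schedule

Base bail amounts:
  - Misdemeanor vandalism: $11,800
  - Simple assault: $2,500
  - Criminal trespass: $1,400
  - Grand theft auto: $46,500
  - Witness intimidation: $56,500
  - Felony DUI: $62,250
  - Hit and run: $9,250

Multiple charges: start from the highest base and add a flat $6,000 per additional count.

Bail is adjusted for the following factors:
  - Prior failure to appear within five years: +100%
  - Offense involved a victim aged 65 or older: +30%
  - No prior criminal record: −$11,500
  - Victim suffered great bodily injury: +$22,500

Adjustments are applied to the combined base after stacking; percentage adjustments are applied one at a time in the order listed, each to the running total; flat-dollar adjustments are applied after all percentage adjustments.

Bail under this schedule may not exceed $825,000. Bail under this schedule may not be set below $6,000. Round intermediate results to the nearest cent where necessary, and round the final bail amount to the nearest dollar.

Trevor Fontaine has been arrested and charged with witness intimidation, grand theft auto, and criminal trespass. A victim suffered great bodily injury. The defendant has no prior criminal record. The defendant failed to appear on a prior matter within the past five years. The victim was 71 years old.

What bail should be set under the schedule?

$189,100

Base amounts from the schedule: witness intimidation $56,500; grand theft auto $46,500; criminal trespass $1,400.
Stacking rule: highest base plus $6,000 per additional charge. Highest is witness intimidation at $56,500; 2 additional charges → +$12,000. Combined base = $68,500.
Prior failure to appear within five years (+100%): $68,500 × 2 = $137,000.
Offense involved a victim aged 65 or older (+30%): $137,000 × 1.3 = $178,100.
No prior criminal record (−$11,500 flat): $178,100 − $11,500 = $166,600.
Victim suffered great bodily injury (+$22,500 flat): $166,600 + $22,500 = $189,100.
$189,100 is within the $825,000 maximum.
$189,100 is at or above the $6,000 minimum.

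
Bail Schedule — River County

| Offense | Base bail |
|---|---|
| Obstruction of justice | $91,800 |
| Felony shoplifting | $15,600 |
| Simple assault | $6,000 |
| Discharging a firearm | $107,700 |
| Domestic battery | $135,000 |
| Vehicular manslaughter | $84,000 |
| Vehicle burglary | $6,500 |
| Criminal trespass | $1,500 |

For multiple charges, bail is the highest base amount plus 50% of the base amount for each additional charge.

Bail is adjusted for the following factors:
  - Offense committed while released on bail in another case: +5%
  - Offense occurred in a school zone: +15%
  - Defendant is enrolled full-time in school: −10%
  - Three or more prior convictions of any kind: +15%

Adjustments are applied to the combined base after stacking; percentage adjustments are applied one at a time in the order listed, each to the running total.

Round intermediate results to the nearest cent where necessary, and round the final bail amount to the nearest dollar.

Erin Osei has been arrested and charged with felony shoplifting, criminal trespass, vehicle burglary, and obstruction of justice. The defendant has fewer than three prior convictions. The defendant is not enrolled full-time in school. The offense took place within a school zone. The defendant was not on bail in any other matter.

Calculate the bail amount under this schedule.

$119,140

Base amounts from the schedule: felony shoplifting $15,600; criminal trespass $1,500; vehicle burglary $6,500; obstruction of justice $91,800.
Stacking rule: highest base plus 50% of each additional charge. Highest is obstruction of justice at $91,800. Additional: $15,600 × 50% = $7,800; $1,500 × 50% = $750; $6,500 × 50% = $3,250. Combined base = $91,800 + $11,800 = $103,600.
Offense occurred in a school zone (+15%): $103,600 × 1.15 = $119,140.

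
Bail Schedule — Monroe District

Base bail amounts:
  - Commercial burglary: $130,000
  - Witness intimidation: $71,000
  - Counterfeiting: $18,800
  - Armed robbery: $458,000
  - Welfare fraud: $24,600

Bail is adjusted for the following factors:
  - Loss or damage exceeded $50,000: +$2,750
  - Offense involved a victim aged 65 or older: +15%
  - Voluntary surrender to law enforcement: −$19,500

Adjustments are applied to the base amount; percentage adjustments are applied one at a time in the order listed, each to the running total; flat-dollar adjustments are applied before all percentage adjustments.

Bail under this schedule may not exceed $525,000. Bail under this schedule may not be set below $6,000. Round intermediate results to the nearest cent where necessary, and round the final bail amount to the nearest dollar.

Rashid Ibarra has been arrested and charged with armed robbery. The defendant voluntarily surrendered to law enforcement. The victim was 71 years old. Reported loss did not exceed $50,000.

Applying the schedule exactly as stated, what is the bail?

Base amounts from the schedule: armed robbery $458,000.
Single charge. Combined base = $458,000.
Voluntary surrender to law enforcement (−$19,500 flat): $458,000 − $19,500 = $438,500.
Offense involved a victim aged 65 or older (+15%): $438,500 × 1.15 = $504,275.
$504,275 is within the $525,000 maximum.
$504,275 is at or above the $6,000 minimum.

$504,275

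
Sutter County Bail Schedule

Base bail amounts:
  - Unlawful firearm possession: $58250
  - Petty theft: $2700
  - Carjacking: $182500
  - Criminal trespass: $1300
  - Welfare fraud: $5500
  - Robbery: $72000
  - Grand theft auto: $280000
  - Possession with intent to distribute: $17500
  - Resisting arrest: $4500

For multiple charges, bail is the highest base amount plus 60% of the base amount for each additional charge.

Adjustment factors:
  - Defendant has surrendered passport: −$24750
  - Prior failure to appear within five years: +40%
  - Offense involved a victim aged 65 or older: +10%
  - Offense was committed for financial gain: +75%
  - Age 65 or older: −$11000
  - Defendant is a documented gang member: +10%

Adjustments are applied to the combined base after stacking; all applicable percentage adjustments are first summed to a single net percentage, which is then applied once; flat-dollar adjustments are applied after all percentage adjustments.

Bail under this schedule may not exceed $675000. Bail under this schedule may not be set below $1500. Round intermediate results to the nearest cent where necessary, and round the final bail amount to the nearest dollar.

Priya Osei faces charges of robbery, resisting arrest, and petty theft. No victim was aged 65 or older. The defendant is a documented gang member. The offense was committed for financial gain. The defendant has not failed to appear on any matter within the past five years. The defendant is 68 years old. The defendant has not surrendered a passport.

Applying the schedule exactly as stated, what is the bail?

Base amounts from the schedule: robbery $72000; resisting arrest $4500; petty theft $2700.
Stacking rule: highest base plus 60% of each additional charge. Highest is robbery at $72000. Additional: $4500 × 60% = $2700; $2700 × 60% = $1620. Combined base = $72000 + $4320 = $76320.
Net percentage adjustment: +75% +10% = +85%. $76320 × 1.85 = $141192.
Age 65 or older (−$11000 flat): $141192 − $11000 = $130192.
$130192 is within the $675000 maximum.
$130192 is at or above the $1500 minimum.

$130192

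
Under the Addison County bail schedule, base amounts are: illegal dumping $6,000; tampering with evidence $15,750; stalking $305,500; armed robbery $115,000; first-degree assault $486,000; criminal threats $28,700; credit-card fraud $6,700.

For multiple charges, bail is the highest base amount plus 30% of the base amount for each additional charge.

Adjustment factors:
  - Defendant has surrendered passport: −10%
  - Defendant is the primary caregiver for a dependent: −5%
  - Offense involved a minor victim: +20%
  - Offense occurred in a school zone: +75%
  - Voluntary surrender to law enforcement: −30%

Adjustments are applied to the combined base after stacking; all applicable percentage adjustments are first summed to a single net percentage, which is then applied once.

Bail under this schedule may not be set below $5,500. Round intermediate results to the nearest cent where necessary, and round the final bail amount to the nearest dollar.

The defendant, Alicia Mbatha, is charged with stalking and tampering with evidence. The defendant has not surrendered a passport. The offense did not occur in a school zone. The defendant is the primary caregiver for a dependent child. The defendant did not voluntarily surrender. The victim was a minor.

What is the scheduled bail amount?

Base amounts from the schedule: stalking $305,500; tampering with evidence $15,750.
Stacking rule: highest base plus 30% of each additional charge. Highest is stalking at $305,500. Additional: $15,750 × 30% = $4,725. Combined base = $305,500 + $4,725 = $310,225.
Net percentage adjustment: −5% +20% = +15%. $310,225 × 1.15 = $356,758.75.
$356,758.75 is at or above the $5,500 minimum.
Rounded to the nearest dollar: $356,759.

$356,759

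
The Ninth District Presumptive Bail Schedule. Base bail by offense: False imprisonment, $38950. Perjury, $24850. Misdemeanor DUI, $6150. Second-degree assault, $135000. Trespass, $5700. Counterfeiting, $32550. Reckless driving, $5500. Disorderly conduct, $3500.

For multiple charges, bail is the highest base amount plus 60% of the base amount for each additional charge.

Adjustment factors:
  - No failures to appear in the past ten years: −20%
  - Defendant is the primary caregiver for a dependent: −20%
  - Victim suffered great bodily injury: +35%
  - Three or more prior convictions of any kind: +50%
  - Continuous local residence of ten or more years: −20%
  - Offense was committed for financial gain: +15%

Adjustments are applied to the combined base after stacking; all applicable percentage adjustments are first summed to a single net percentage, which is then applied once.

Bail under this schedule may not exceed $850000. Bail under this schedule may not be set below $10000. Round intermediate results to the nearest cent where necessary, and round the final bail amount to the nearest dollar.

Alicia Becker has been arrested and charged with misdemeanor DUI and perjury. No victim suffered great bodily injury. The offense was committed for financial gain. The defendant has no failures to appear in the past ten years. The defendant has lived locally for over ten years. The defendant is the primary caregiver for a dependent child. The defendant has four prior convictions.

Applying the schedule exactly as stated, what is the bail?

Base amounts from the schedule: misdemeanor DUI $6150; perjury $24850.
Stacking rule: highest base plus 60% of each additional charge. Highest is perjury at $24850. Additional: $6150 × 60% = $3690. Combined base = $24850 + $3690 = $28540.
Net percentage adjustment: −20% −20% +50% −20% +15% = +5%. $28540 × 1.05 = $29967.
$29967 is within the $850000 maximum.
$29967 is at or above the $10000 minimum.

$29967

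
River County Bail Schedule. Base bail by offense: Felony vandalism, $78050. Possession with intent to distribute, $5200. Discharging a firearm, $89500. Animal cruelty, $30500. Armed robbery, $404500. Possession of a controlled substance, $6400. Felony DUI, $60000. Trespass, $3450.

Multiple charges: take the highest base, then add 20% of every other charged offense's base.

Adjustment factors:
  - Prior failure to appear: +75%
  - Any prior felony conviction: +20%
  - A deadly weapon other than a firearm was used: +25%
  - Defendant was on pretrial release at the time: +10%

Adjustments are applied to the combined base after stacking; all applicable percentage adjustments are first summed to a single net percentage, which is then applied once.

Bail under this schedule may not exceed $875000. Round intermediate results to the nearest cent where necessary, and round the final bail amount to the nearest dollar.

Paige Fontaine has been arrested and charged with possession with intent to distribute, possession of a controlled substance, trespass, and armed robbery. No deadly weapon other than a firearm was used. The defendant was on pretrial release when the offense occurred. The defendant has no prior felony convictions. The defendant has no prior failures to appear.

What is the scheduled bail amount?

Base amounts from the schedule: possession with intent to distribute $5200; possession of a controlled substance $6400; trespass $3450; armed robbery $404500.
Stacking rule: highest base plus 20% of each additional charge. Highest is armed robbery at $404500. Additional: $5200 × 20% = $1040; $6400 × 20% = $1280; $3450 × 20% = $690. Combined base = $404500 + $3010 = $407510.
Defendant was on pretrial release at the time (+10%): $407510 × 1.1 = $448261.
$448261 is within the $875000 maximum.

$448261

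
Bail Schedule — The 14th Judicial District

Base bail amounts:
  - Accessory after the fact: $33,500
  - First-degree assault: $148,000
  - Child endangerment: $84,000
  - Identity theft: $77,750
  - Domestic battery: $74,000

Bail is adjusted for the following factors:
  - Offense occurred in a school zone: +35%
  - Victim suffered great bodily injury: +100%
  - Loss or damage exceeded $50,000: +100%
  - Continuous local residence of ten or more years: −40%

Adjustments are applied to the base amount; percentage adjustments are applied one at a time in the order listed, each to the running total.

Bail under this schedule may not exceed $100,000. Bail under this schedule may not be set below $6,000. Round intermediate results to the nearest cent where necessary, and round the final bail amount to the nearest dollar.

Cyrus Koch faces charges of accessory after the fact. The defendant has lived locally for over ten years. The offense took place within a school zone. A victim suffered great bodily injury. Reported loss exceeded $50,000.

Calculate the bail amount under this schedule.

Base amounts from the schedule: accessory after the fact $33,500.
Single charge. Combined base = $33,500.
Offense occurred in a school zone (+35%): $33,500 × 1.35 = $45,225.
Victim suffered great bodily injury (+100%): $45,225 × 2 = $90,450.
Loss or damage exceeded $50,000 (+100%): $90,450 × 2 = $180,900.
Continuous local residence of ten or more years (−40%): $180,900 × 0.6 = $108,540.
Result $108,540 exceeds the maximum of $100,000; bail is capped at $100,000.
$100,000 is at or above the $6,000 minimum.

$100,000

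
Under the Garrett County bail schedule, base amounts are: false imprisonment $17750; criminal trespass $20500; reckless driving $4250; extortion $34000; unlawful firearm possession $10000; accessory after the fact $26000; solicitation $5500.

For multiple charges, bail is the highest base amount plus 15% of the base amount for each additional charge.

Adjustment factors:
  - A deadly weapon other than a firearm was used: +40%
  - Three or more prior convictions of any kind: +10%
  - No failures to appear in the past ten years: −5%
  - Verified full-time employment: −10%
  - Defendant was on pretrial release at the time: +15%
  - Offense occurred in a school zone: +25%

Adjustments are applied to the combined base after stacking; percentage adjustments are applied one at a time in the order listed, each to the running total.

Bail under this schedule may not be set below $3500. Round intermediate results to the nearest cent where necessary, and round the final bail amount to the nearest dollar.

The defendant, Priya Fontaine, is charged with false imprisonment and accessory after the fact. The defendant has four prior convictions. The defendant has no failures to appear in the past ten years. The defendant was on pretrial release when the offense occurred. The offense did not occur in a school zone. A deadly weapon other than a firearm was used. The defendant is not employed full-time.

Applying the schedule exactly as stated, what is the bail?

Base amounts from the schedule: false imprisonment $17750; accessory after the fact $26000.
Stacking rule: highest base plus 15% of each additional charge. Highest is accessory after the fact at $26000. Additional: $17750 × 15% = $2662.50. Combined base = $26000 + $2662.50 = $28662.50.
A deadly weapon other than a firearm was used (+40%): $28662.50 × 1.4 = $40127.50.
Three or more prior convictions of any kind (+10%): $40127.50 × 1.1 = $44140.25.
No failures to appear in the past ten years (−5%): $44140.25 × 0.95 = $41933.24.
Defendant was on pretrial release at the time (+15%): $41933.24 × 1.15 = $48223.23.
$48223.23 is at or above the $3500 minimum.
Rounded to the nearest dollar: $48223.

$48223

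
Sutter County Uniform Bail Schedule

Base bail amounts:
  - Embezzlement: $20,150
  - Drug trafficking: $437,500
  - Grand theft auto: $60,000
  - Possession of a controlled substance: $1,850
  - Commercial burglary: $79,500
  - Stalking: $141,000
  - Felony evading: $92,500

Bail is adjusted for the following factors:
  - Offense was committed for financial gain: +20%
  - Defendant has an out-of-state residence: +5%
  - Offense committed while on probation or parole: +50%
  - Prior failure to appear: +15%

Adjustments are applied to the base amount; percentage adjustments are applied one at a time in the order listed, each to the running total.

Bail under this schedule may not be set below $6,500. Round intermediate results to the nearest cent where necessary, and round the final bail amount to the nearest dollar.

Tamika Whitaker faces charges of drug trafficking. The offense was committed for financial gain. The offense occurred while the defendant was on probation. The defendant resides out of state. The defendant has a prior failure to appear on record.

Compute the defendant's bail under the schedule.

$950,906

Base amounts from the schedule: drug trafficking $437,500.
Single charge. Combined base = $437,500.
Offense was committed for financial gain (+20%): $437,500 × 1.2 = $525,000.
Defendant has an out-of-state residence (+5%): $525,000 × 1.05 = $551,250.
Offense committed while on probation or parole (+50%): $551,250 × 1.5 = $826,875.
Prior failure to appear (+15%): $826,875 × 1.15 = $950,906.25.
$950,906.25 is at or above the $6,500 minimum.
Rounded to the nearest dollar: $950,906.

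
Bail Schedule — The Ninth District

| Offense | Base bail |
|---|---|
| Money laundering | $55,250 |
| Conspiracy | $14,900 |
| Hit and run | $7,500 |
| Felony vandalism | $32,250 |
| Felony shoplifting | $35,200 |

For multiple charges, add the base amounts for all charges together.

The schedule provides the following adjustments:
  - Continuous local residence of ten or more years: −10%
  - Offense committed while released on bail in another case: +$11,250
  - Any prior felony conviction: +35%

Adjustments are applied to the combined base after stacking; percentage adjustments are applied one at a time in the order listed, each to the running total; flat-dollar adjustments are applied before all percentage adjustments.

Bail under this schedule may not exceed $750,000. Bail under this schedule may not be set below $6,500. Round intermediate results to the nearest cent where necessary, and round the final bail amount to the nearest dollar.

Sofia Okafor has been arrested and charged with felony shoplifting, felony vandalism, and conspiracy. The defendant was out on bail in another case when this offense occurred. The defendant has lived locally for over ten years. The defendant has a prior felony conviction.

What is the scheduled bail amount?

$113,724

Base amounts from the schedule: felony shoplifting $35,200; felony vandalism $32,250; conspiracy $14,900.
Stacking rule: sum of all bases. $35,200 + $32,250 + $14,900 = $82,350.
Offense committed while released on bail in another case (+$11,250 flat): $82,350 + $11,250 = $93,600.
Continuous local residence of ten or more years (−10%): $93,600 × 0.9 = $84,240.
Any prior felony conviction (+35%): $84,240 × 1.35 = $113,724.
$113,724 is within the $750,000 maximum.
$113,724 is at or above the $6,500 minimum.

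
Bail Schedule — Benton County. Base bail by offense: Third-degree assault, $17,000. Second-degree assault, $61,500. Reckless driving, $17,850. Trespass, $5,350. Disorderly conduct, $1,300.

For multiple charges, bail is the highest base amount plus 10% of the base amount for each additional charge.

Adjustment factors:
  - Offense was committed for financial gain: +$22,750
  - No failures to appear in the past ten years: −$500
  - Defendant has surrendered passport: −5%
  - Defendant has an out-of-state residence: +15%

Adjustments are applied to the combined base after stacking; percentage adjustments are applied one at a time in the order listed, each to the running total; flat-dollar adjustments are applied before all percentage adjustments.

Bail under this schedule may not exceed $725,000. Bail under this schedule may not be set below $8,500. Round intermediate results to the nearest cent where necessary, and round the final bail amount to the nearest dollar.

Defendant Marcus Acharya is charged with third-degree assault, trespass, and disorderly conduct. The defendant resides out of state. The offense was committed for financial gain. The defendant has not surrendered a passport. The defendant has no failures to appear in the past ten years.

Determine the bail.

Base amounts from the schedule: third-degree assault $17,000; trespass $5,350; disorderly conduct $1,300.
Stacking rule: highest base plus 10% of each additional charge. Highest is third-degree assault at $17,000. Additional: $5,350 × 10% = $535; $1,300 × 10% = $130. Combined base = $17,000 + $665 = $17,665.
Offense was committed for financial gain (+$22,750 flat): $17,665 + $22,750 = $40,415.
No failures to appear in the past ten years (−$500 flat): $40,415 − $500 = $39,915.
Defendant has an out-of-state residence (+15%): $39,915 × 1.15 = $45,902.25.
$45,902.25 is within the $725,000 maximum.
$45,902.25 is at or above the $8,500 minimum.
Rounded to the nearest dollar: $45,902.

$45,902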